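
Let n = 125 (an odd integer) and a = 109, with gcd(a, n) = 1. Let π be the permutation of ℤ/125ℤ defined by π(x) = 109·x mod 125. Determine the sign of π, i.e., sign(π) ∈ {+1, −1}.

Start at x=96: 96 → 89 → 76 → 34 → 81 → 79 → 111 → … (one orbit).
π_109 has 7 disjoint cycles with lengths [50, 50, 10, 10, 2, 2, 1] on {0,…,124}.
n − c = 125 − 7 = 118; sign = (−1)^118 = +1.
Zolotarev: (109|125) = +1, matching the cycle-count sign.

+1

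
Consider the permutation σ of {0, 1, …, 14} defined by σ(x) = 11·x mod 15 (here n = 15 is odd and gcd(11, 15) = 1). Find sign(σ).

-1

Orbit of 1 under x↦11x: [1, 11]… (length divides ord_15(11)).
The orbit structure of x ↦ 11x mod 15: 10 orbits of sizes [2, 2, 2, 2, 2, 1, 1, 1, 1, 1].
n − c = 15 − 10 = 5; sign = (−1)^5 = -1.
The Jacobi symbol (11|15) = -1 (Zolotarev) agrees.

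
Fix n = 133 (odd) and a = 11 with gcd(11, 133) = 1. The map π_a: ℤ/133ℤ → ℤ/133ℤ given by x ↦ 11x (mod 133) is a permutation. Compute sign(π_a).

Start at x=121: 121 → 1 → 11 → 121 (one orbit).
π_11 has 45 disjoint cycles with lengths [3, 3, 3, 3, 3, 3, 3, 3, 3, 3, 3, 3, 3, 3, 3, 3, 3, 3, 3, 3, 3, 3, 3, 3, 3, 3, 3, 3, 3, 3, 3, 3, 3, 3, 3, 3, 3, 3, 3, 3, 3, 3, 3, 3, 1] on {0,…,132}.
sign(π) = (−1)^{n − #cycles} = (−1)^{133−45} = (−1)^88 = +1.
Via Zolotarev, sign(π_{11}) = (11|133) = +1.

+1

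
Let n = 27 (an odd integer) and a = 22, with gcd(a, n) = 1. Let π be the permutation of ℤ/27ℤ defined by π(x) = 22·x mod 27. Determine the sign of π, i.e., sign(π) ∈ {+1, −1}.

Trace 19: π^k(19) = [19, 13, 16, 1, 22, 25, 10] for k=0..6.
7 cycles of lengths [9, 9, 3, 3, 1, 1, 1].
With 7 cycles on 27 points, sign = (−1)^{27−7} = +1.
Zolotarev: (22|27) = +1, matching the cycle-count sign.

+1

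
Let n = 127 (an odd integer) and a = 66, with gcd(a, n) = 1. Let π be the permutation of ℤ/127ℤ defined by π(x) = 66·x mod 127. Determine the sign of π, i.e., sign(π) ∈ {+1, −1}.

Trace 4: π^k(4) = [4, 10, 25, 126, 61, 89, 32] for k=0..6.
The orbit structure of x ↦ 66x mod 127: 4 orbits of sizes [42, 42, 42, 1].
sign(π) = (−1)^{n − #cycles} = (−1)^{127−4} = (−1)^123 = -1.
Via Zolotarev, sign(π_{66}) = (66|127) = -1.

-1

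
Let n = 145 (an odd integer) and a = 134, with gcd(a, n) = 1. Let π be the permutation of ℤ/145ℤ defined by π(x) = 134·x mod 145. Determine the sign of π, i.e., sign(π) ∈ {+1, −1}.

Orbit of 96 under x↦134x: [96, 104, 16, 114, 51, 19, 81]… (length divides ord_145(134)).
8 cycles of lengths [28, 28, 28, 28, 28, 2, 2, 1].
145 − 8 = 137 transpositions; sign(π) = (−1)^137 = -1.
Via Zolotarev, sign(π_{134}) = (134|145) = -1.

-1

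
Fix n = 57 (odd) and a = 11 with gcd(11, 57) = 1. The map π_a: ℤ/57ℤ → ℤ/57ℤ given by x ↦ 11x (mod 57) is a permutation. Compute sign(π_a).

-1

Orbit of 1 under x↦11x: [1, 11, 7, 20, 49, 26]… (length divides ord_57(11)).
The orbit structure of x ↦ 11x mod 57: 14 orbits of sizes [6, 6, 6, 6, 6, 6, 3, 3, 3, 3, 3, 3, 2, 1].
57 − 14 = 43 transpositions; sign(π) = (−1)^43 = -1.
Zolotarev: (11|57) = -1, matching the cycle-count sign.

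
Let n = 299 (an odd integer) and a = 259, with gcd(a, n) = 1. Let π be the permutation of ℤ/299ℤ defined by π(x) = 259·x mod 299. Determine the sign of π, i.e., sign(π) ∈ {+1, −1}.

+1

Start at x=246: 246 → 27 → 116 → 144 → 220 → 170 → 77 → … (one orbit).
The orbit structure of x ↦ 259x mod 299: 21 orbits of sizes [22, 22, 22, 22, 22, 22, 22, 22, 22, 22, 22, 22, 11, 11, 2, 2, 2, 2, 2, 2, 1].
With 21 cycles on 299 points, sign = (−1)^{299−21} = +1.
The Jacobi symbol (259|299) = +1 (Zolotarev) agrees.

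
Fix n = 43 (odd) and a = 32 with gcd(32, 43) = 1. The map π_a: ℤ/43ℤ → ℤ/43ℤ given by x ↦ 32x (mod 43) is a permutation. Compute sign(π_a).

-1

Orbit of 2 under x↦32x: [2, 21, 27, 4, 42, 11, 8]… (length divides ord_43(32)).
Cycle type of π: 14×3 + 1; total 4 cycles.
Σ(ℓ_i−1) = 43−4 = 39; sign = (−1)^39 = -1.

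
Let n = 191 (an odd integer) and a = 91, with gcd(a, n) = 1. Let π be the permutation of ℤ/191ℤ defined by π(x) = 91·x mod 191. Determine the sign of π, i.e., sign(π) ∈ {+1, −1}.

-1

Start at x=20: 20 → 101 → 23 → 183 → 36 → 29 → 156 → … (one orbit).
Decompose π into cycles: lengths [190, 1] (2 cycles, including the fixed point 0).
sign(π) = (−1)^{n − #cycles} = (−1)^{191−2} = (−1)^189 = -1.
The Jacobi symbol (91|191) = -1 (Zolotarev) agrees.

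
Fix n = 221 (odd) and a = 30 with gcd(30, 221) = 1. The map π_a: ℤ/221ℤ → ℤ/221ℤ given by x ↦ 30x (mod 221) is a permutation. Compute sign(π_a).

Orbit of 1 under x↦30x: [1, 30, 16, 38, 35, 166, 118]… (length divides ord_221(30)).
Cycle type of π: 12×16 + 6×2 + 4×4 + 1; total 23 cycles.
23 cycles on 221: each ℓ→(−1)^(ℓ−1), product (−1)^198 = +1.

+1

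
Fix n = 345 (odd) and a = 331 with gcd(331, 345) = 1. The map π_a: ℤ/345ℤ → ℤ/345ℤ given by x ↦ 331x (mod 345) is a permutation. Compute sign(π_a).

+1

Start at x=121: 121 → 31 → 256 → 211 → 151 → 301 → 271 → … (one orbit).
The orbit structure of x ↦ 331x mod 345: 45 orbits of sizes [11, 11, 11, 11, 11, 11, 11, 11, 11, 11, 11, 11, 11, 11, 11, 11, 11, 11, 11, 11, 11, 11, 11, 11, 11, 11, 11, 11, 11, 11, 1, 1, 1, 1, 1, 1, 1, 1, 1, 1, 1, 1, 1, 1, 1].
Σ(ℓ_i−1) = 345−45 = 300; sign = (−1)^300 = +1.
Via Zolotarev, sign(π_{331}) = (331|345) = +1.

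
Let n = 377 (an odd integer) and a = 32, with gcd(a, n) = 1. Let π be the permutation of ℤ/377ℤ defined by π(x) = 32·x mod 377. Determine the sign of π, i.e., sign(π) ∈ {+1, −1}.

+1

Orbit of 107 under x↦32x: [107, 31, 238, 76, 170, 162, 283]… (length divides ord_377(32)).
The orbit structure of x ↦ 32x mod 377: 7 orbits of sizes [84, 84, 84, 84, 28, 12, 1].
7 cycles on 377: each ℓ→(−1)^(ℓ−1), product (−1)^370 = +1.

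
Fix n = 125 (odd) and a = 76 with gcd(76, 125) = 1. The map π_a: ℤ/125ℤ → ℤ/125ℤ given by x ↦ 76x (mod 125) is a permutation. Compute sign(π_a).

+1

Trace 1: π^k(1) = [1, 76, 26, 101, 51] for k=0..4.
Cycle lengths of π_76 on ℤ/125ℤ: [5, 5, 5, 5, 5, 5, 5, 5, 5, 5, 5, 5, 5, 5, 5, 5, 5, 5, 5, 5, 1, 1, 1, 1, 1, 1, 1, 1, 1, 1, 1, 1, 1, 1, 1, 1, 1, 1, 1, 1, 1, 1, 1, 1, 1]; 45 cycles in total.
45 cycles on 125: each ℓ→(−1)^(ℓ−1), product (−1)^80 = +1.
Via Zolotarev, sign(π_{76}) = (76|125) = +1.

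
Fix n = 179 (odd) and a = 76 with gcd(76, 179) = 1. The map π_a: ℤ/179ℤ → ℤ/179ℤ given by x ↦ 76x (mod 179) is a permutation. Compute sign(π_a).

+1

Orbit of 153 under x↦76x: [153, 172, 5, 22, 61, 161, 64]… (length divides ord_179(76)).
Cycle type of π: 89×2 + 1; total 3 cycles.
Σ(ℓ_i−1) = 179−3 = 176; sign = (−1)^176 = +1.
Zolotarev: (76|179) = +1, matching the cycle-count sign.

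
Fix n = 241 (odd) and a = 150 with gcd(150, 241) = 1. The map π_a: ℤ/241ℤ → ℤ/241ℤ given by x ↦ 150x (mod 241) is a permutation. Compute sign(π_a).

+1

Start at x=1: 1 → 150 → 87 → 36 → 98 → 240 → 91 → … (one orbit).
Cycle lengths of π_150 on ℤ/241ℤ: [10, 10, 10, 10, 10, 10, 10, 10, 10, 10, 10, 10, 10, 10, 10, 10, 10, 10, 10, 10, 10, 10, 10, 10, 1]; 25 cycles in total.
With 25 cycles on 241 points, sign = (−1)^{241−25} = +1.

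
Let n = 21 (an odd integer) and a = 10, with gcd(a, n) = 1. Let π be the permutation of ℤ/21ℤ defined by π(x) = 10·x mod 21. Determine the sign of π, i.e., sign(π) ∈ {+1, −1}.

Trace 16: π^k(16) = [16, 13, 4, 19, 1, 10] for k=0..5.
Decompose π into cycles: lengths [6, 6, 6, 1, 1, 1] (6 cycles, including the fixed point 0).
sign(π) = (−1)^{n − #cycles} = (−1)^{21−6} = (−1)^15 = -1.
Zolotarev: (10|21) = -1, matching the cycle-count sign.

-1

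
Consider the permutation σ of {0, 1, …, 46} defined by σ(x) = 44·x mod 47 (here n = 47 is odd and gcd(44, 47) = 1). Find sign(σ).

-1

Trace 40: π^k(40) = [40, 21, 31, 1, 44, 9, 20] for k=0..6.
The orbit structure of x ↦ 44x mod 47: 2 orbits of sizes [46, 1].
2 cycles on 47: each ℓ→(−1)^(ℓ−1), product (−1)^45 = -1.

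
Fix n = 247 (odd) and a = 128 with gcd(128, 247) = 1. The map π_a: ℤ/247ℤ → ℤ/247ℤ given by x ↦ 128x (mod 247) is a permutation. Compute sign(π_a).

Trace 199: π^k(199) = [199, 31, 16, 72, 77, 223, 139] for k=0..6.
The orbit structure of x ↦ 128x mod 247: 9 orbits of sizes [36, 36, 36, 36, 36, 36, 18, 12, 1].
n − c = 247 − 9 = 238; sign = (−1)^238 = +1.
Zolotarev: (128|247) = +1, matching the cycle-count sign.

+1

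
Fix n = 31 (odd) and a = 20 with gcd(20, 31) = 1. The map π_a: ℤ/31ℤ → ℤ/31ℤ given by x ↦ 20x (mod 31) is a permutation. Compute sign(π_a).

+1

Trace 18: π^k(18) = [18, 19, 8, 5, 7, 16, 10] for k=0..6.
3 cycles of lengths [15, 15, 1].
3 cycles on 31: each ℓ→(−1)^(ℓ−1), product (−1)^28 = +1.
(20|31)_J = +1 (Zolotarev's lemma cross-check).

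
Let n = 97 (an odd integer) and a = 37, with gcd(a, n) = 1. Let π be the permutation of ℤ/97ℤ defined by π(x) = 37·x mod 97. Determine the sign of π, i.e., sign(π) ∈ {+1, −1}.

Orbit of 91 under x↦37x: [91, 69, 31, 80, 50, 7, 65]… (length divides ord_97(37)).
Decompose π into cycles: lengths [96, 1] (2 cycles, including the fixed point 0).
2 cycles on 97: each ℓ→(−1)^(ℓ−1), product (−1)^95 = -1.

-1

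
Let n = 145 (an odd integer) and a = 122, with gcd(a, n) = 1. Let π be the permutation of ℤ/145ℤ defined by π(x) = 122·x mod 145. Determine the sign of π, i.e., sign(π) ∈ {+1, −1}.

Trace 111: π^k(111) = [111, 57, 139, 138, 16, 67, 54] for k=0..6.
The orbit structure of x ↦ 122x mod 145: 8 orbits of sizes [28, 28, 28, 28, 14, 14, 4, 1].
145 − 8 = 137 transpositions; sign(π) = (−1)^137 = -1.
Via Zolotarev, sign(π_{122}) = (122|145) = -1.

-1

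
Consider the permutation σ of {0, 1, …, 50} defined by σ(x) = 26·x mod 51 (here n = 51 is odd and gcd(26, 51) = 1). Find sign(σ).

Start at x=13: 13 → 32 → 16 → 8 → 4 → 2 → 1 → … (one orbit).
Cycle lengths of π_26 on ℤ/51ℤ: [8, 8, 8, 8, 8, 8, 2, 1]; 8 cycles in total.
8 cycles on 51: each ℓ→(−1)^(ℓ−1), product (−1)^43 = -1.

-1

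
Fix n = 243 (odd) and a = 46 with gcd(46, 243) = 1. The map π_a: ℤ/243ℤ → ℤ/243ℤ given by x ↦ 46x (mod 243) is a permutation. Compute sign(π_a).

+1

Start at x=28: 28 → 73 → 199 → 163 → 208 → 91 → 55 → … (one orbit).
Cycle lengths of π_46 on ℤ/243ℤ: [27, 27, 27, 27, 27, 27, 9, 9, 9, 9, 9, 9, 3, 3, 3, 3, 3, 3, 1, 1, 1, 1, 1, 1, 1, 1, 1]; 27 cycles in total.
sign(π) = (−1)^{n − #cycles} = (−1)^{243−27} = (−1)^216 = +1.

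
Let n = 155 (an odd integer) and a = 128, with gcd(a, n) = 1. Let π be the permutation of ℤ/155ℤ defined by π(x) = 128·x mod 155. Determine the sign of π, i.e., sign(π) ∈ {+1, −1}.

-1

Orbit of 109 under x↦128x: [109, 2, 101, 63, 4, 47, 126]… (length divides ord_155(128)).
The orbit structure of x ↦ 128x mod 155: 14 orbits of sizes [20, 20, 20, 20, 20, 20, 5, 5, 5, 5, 5, 5, 4, 1].
155 − 14 = 141 transpositions; sign(π) = (−1)^141 = -1.
Via Zolotarev, sign(π_{128}) = (128|155) = -1.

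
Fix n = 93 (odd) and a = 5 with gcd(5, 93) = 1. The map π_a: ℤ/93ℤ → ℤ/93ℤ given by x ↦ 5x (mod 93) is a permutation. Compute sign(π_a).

Start at x=56: 56 → 1 → 5 → 25 → 32 → 67 → 56 (one orbit).
The orbit structure of x ↦ 5x mod 93: 22 orbits of sizes [6, 6, 6, 6, 6, 6, 6, 6, 6, 6, 3, 3, 3, 3, 3, 3, 3, 3, 3, 3, 2, 1].
With 22 cycles on 93 points, sign = (−1)^{93−22} = -1.

-1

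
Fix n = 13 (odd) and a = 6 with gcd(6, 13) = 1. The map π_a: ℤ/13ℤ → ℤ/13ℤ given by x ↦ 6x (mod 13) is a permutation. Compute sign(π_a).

-1

Trace 11: π^k(11) = [11, 1, 6, 10, 8, 9, 2] for k=0..6.
Decompose π into cycles: lengths [12, 1] (2 cycles, including the fixed point 0).
13 − 2 = 11 transpositions; sign(π) = (−1)^11 = -1.
Zolotarev: (6|13) = -1, matching the cycle-count sign.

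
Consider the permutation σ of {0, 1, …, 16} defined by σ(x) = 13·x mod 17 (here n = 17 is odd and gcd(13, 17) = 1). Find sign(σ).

+1

Trace 16: π^k(16) = [16, 4, 1, 13] for k=0..3.
Decompose π into cycles: lengths [4, 4, 4, 4, 1] (5 cycles, including the fixed point 0).
Σ(ℓ_i−1) = 17−5 = 12; sign = (−1)^12 = +1.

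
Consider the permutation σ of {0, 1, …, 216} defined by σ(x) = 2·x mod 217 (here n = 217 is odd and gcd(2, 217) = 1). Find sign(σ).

Orbit of 95 under x↦2x: [95, 190, 163, 109, 1, 2, 4]… (length divides ord_217(2)).
The orbit structure of x ↦ 2x mod 217: 21 orbits of sizes [15, 15, 15, 15, 15, 15, 15, 15, 15, 15, 15, 15, 5, 5, 5, 5, 5, 5, 3, 3, 1].
21 cycles on 217: each ℓ→(−1)^(ℓ−1), product (−1)^196 = +1.

+1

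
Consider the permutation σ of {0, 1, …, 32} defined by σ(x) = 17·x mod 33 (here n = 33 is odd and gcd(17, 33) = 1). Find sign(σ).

Trace 4: π^k(4) = [4, 2, 1, 17, 25, 29, 31] for k=0..6.
The orbit structure of x ↦ 17x mod 33: 5 orbits of sizes [10, 10, 10, 2, 1].
sign(π) = (−1)^{n − #cycles} = (−1)^{33−5} = (−1)^28 = +1.
Check: (17/33) = +1 by Zolotarev.

+1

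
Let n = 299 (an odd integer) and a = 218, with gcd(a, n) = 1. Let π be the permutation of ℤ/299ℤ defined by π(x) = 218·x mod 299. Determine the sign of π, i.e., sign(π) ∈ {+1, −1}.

Orbit of 264 under x↦218x: [264, 144, 296, 243, 51, 55, 30]… (length divides ord_299(218)).
Decompose π into cycles: lengths [66, 66, 66, 66, 22, 6, 6, 1] (8 cycles, including the fixed point 0).
8 cycles on 299: each ℓ→(−1)^(ℓ−1), product (−1)^291 = -1.

-1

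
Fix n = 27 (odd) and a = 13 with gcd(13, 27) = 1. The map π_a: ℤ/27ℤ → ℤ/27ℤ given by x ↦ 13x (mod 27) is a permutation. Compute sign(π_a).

+1

Trace 25: π^k(25) = [25, 1, 13, 7, 10, 22, 16] for k=0..6.
The orbit structure of x ↦ 13x mod 27: 7 orbits of sizes [9, 9, 3, 3, 1, 1, 1].
7 cycles on 27: each ℓ→(−1)^(ℓ−1), product (−1)^20 = +1.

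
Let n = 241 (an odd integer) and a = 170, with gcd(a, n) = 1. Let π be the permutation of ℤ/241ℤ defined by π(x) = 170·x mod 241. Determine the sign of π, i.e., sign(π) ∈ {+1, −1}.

-1

Start at x=183: 183 → 21 → 196 → 62 → 177 → 206 → 75 → … (one orbit).
Cycle type of π: 240 + 1; total 2 cycles.
2 cycles on 241: each ℓ→(−1)^(ℓ−1), product (−1)^239 = -1.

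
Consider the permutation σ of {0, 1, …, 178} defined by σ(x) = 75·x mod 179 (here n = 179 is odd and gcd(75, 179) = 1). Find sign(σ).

+1

Orbit of 117 under x↦75x: [117, 4, 121, 125, 67, 13, 80]… (length divides ord_179(75)).
Cycle lengths of π_75 on ℤ/179ℤ: [89, 89, 1]; 3 cycles in total.
sign(π) = (−1)^{n − #cycles} = (−1)^{179−3} = (−1)^176 = +1.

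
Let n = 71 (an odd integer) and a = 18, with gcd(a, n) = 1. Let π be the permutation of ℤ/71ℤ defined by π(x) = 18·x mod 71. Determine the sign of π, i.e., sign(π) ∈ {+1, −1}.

Trace 49: π^k(49) = [49, 30, 43, 64, 16, 4, 1] for k=0..6.
3 cycles of lengths [35, 35, 1].
71 − 3 = 68 transpositions; sign(π) = (−1)^68 = +1.

+1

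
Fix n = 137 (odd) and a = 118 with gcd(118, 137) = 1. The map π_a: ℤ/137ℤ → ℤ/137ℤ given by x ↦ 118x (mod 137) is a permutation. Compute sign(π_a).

Orbit of 8 under x↦118x: [8, 122, 11, 65, 135, 38, 100]… (length divides ord_137(118)).
3 cycles of lengths [68, 68, 1].
137 − 3 = 134 transpositions; sign(π) = (−1)^134 = +1.

+1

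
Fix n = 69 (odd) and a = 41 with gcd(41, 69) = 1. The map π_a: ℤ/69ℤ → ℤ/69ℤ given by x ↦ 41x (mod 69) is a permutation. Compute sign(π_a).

-1

Trace 13: π^k(13) = [13, 50, 49, 8, 52, 62, 58] for k=0..6.
Cycle type of π: 22×2 + 11×2 + 2 + 1; total 6 cycles.
69 − 6 = 63 transpositions; sign(π) = (−1)^63 = -1.
The Jacobi symbol (41|69) = -1 (Zolotarev) agrees.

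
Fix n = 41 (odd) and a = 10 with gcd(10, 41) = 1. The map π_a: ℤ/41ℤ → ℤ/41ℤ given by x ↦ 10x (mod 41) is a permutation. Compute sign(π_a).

+1

Start at x=18: 18 → 16 → 37 → 1 → 10 → 18 (one orbit).
The orbit structure of x ↦ 10x mod 41: 9 orbits of sizes [5, 5, 5, 5, 5, 5, 5, 5, 1].
9 cycles on 41: each ℓ→(−1)^(ℓ−1), product (−1)^32 = +1.
The Jacobi symbol (10|41) = +1 (Zolotarev) agrees.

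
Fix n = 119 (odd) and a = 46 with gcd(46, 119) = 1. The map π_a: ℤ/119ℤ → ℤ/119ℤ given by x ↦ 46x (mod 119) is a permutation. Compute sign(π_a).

-1

Orbit of 43 under x↦46x: [43, 74, 72, 99, 32, 44, 1]… (length divides ord_119(46)).
Decompose π into cycles: lengths [48, 48, 16, 3, 3, 1] (6 cycles, including the fixed point 0).
6 cycles on 119: each ℓ→(−1)^(ℓ−1), product (−1)^113 = -1.
Via Zolotarev, sign(π_{46}) = (46|119) = -1.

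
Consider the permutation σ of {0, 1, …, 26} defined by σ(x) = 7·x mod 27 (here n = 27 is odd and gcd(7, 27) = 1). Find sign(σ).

Trace 25: π^k(25) = [25, 13, 10, 16, 4, 1, 7] for k=0..6.
The orbit structure of x ↦ 7x mod 27: 7 orbits of sizes [9, 9, 3, 3, 1, 1, 1].
7 cycles on 27: each ℓ→(−1)^(ℓ−1), product (−1)^20 = +1.
Check: (7/27) = +1 by Zolotarev.

+1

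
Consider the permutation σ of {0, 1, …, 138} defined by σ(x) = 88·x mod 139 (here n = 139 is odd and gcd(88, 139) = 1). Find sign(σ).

-1

Start at x=37: 37 → 59 → 49 → 3 → 125 → 19 → 4 → … (one orbit).
Cycle type of π: 138 + 1; total 2 cycles.
139 − 2 = 137 transpositions; sign(π) = (−1)^137 = -1.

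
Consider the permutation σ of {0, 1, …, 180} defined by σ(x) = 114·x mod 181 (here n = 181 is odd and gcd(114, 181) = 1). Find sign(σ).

Trace 29: π^k(29) = [29, 48, 42, 82, 117, 125, 132] for k=0..6.
The orbit structure of x ↦ 114x mod 181: 13 orbits of sizes [15, 15, 15, 15, 15, 15, 15, 15, 15, 15, 15, 15, 1].
With 13 cycles on 181 points, sign = (−1)^{181−13} = +1.

+1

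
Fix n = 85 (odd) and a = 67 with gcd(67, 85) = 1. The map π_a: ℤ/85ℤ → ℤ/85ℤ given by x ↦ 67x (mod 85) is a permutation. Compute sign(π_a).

Start at x=69: 69 → 33 → 1 → 67 → 69 (one orbit).
π_67 has 26 disjoint cycles with lengths [4, 4, 4, 4, 4, 4, 4, 4, 4, 4, 4, 4, 4, 4, 4, 4, 4, 2, 2, 2, 2, 2, 2, 2, 2, 1] on {0,…,84}.
With 26 cycles on 85 points, sign = (−1)^{85−26} = -1.
Check: (67/85) = -1 by Zolotarev.

-1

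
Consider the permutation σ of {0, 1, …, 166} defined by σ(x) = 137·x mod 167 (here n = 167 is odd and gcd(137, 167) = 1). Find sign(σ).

Trace 32: π^k(32) = [32, 42, 76, 58, 97, 96, 126] for k=0..6.
Decompose π into cycles: lengths [83, 83, 1] (3 cycles, including the fixed point 0).
3 cycles on 167: each ℓ→(−1)^(ℓ−1), product (−1)^164 = +1.
Check: (137/167) = +1 by Zolotarev.

+1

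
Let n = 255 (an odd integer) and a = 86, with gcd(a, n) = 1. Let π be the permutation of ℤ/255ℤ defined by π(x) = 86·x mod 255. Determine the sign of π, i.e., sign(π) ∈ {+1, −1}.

-1

Trace 86: π^k(86) = [86, 1] for k=0..1.
Cycle lengths of π_86 on ℤ/255ℤ: [2, 2, 2, 2, 2, 2, 2, 2, 2, 2, 2, 2, 2, 2, 2, 2, 2, 2, 2, 2, 2, 2, 2, 2, 2, 2, 2, 2, 2, 2, 2, 2, 2, 2, 2, 2, 2, 2, 2, 2, 2, 2, 2, 2, 2, 2, 2, 2, 2, 2, 2, 2, 2, 2, 2, 2, 2, 2, 2, 2, 2, 2, 2, 2, 2, 2, 2, 2, 2, 2, 2, 2, 2, 2, 2, 2, 2, 2, 2, 2, 2, 2, 2, 2, 2, 1, 1, 1, 1, 1, 1, 1, 1, 1, 1, 1, 1, 1, 1, 1, 1, 1, 1, 1, 1, 1, 1, 1, 1, 1, 1, 1, 1, 1, 1, 1, 1, 1, 1, 1, 1, 1, 1, 1, 1, 1, 1, 1, 1, 1, 1, 1, 1, 1, 1, 1, 1, 1, 1, 1, 1, 1, 1, 1, 1, 1, 1, 1, 1, 1, 1, 1, 1, 1, 1, 1, 1, 1, 1, 1, 1, 1, 1, 1, 1, 1, 1, 1, 1, 1]; 170 cycles in total.
255 − 170 = 85 transpositions; sign(π) = (−1)^85 = -1.
(86|255)_J = -1 (Zolotarev's lemma cross-check).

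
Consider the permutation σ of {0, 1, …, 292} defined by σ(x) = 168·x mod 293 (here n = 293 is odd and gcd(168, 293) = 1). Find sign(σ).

-1

Trace 269: π^k(269) = [269, 70, 40, 274, 31, 227, 46] for k=0..6.
Cycle lengths of π_168 on ℤ/293ℤ: [292, 1]; 2 cycles in total.
Σ(ℓ_i−1) = 293−2 = 291; sign = (−1)^291 = -1.
Via Zolotarev, sign(π_{168}) = (168|293) = -1.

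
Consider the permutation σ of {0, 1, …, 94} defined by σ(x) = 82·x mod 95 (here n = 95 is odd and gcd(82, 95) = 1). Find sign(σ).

Orbit of 73 under x↦82x: [73, 1, 82, 74, 83, 61, 62]… (length divides ord_95(82)).
The orbit structure of x ↦ 82x mod 95: 6 orbits of sizes [36, 36, 9, 9, 4, 1].
95 − 6 = 89 transpositions; sign(π) = (−1)^89 = -1.
The Jacobi symbol (82|95) = -1 (Zolotarev) agrees.

-1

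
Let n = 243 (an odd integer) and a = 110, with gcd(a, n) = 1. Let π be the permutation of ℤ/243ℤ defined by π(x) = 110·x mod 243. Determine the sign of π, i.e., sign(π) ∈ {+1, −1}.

-1

Start at x=65: 65 → 103 → 152 → 196 → 176 → 163 → 191 → … (one orbit).
π_110 has 6 disjoint cycles with lengths [162, 54, 18, 6, 2, 1] on {0,…,242}.
243 − 6 = 237 transpositions; sign(π) = (−1)^237 = -1.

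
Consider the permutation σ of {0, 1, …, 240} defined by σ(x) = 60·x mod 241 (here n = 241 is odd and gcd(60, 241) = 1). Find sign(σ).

+1

Start at x=4: 4 → 240 → 181 → 15 → 177 → 16 → 237 → … (one orbit).
Cycle type of π: 12×20 + 1; total 21 cycles.
sign(π) = (−1)^{n − #cycles} = (−1)^{241−21} = (−1)^220 = +1.
Check: (60/241) = +1 by Zolotarev.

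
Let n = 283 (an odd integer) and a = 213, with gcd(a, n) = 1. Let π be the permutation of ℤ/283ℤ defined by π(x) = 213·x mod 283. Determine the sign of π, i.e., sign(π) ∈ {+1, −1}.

-1

Orbit of 52 under x↦213x: [52, 39, 100, 75, 127, 166, 266]… (length divides ord_283(213)).
Cycle lengths of π_213 on ℤ/283ℤ: [282, 1]; 2 cycles in total.
sign(π) = (−1)^{n − #cycles} = (−1)^{283−2} = (−1)^281 = -1.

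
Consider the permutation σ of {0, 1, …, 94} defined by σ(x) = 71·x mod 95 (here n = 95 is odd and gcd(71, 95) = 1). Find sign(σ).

-1

Trace 1: π^k(1) = [1, 71, 6, 46, 36, 86, 26] for k=0..6.
Cycle lengths of π_71 on ℤ/95ℤ: [18, 18, 18, 18, 18, 1, 1, 1, 1, 1]; 10 cycles in total.
Σ(ℓ_i−1) = 95−10 = 85; sign = (−1)^85 = -1.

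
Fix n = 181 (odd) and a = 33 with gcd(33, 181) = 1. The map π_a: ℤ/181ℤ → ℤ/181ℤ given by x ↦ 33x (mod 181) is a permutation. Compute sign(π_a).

+1

Trace 114: π^k(114) = [114, 142, 161, 64, 121, 11, 1] for k=0..6.
The orbit structure of x ↦ 33x mod 181: 3 orbits of sizes [90, 90, 1].
181 − 3 = 178 transpositions; sign(π) = (−1)^178 = +1.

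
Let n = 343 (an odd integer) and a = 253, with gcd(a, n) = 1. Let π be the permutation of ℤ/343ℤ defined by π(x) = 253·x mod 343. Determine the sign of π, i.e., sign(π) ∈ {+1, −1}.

Trace 99: π^k(99) = [99, 8, 309, 316, 29, 134, 288] for k=0..6.
Decompose π into cycles: lengths [49, 49, 49, 49, 49, 49, 7, 7, 7, 7, 7, 7, 1, 1, 1, 1, 1, 1, 1] (19 cycles, including the fixed point 0).
n − c = 343 − 19 = 324; sign = (−1)^324 = +1.
Zolotarev: (253|343) = +1, matching the cycle-count sign.

+1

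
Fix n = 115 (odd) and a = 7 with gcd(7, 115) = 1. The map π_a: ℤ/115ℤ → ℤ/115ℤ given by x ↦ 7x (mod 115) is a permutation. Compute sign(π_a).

Trace 57: π^k(57) = [57, 54, 33, 1, 7, 49, 113] for k=0..6.
π_7 has 5 disjoint cycles with lengths [44, 44, 22, 4, 1] on {0,…,114}.
115 − 5 = 110 transpositions; sign(π) = (−1)^110 = +1.
Via Zolotarev, sign(π_{7}) = (7|115) = +1.

+1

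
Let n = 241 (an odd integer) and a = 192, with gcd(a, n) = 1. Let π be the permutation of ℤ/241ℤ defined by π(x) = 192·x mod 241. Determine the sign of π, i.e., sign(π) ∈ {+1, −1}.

+1

Start at x=30: 30 → 217 → 212 → 216 → 20 → 225 → 61 → … (one orbit).
π_192 has 3 disjoint cycles with lengths [120, 120, 1] on {0,…,240}.
n − c = 241 − 3 = 238; sign = (−1)^238 = +1.
Via Zolotarev, sign(π_{192}) = (192|241) = +1.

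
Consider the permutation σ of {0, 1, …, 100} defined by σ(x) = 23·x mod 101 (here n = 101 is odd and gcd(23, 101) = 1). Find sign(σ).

Orbit of 5 under x↦23x: [5, 14, 19, 33, 52, 85, 36]… (length divides ord_101(23)).
Cycle type of π: 50×2 + 1; total 3 cycles.
sign(π) = (−1)^{n − #cycles} = (−1)^{101−3} = (−1)^98 = +1.

+1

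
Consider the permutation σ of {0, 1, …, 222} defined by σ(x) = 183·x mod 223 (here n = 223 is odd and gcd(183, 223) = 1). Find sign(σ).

Orbit of 1 under x↦183x: [1, 183, 39]… (length divides ord_223(183)).
The orbit structure of x ↦ 183x mod 223: 75 orbits of sizes [3, 3, 3, 3, 3, 3, 3, 3, 3, 3, 3, 3, 3, 3, 3, 3, 3, 3, 3, 3, 3, 3, 3, 3, 3, 3, 3, 3, 3, 3, 3, 3, 3, 3, 3, 3, 3, 3, 3, 3, 3, 3, 3, 3, 3, 3, 3, 3, 3, 3, 3, 3, 3, 3, 3, 3, 3, 3, 3, 3, 3, 3, 3, 3, 3, 3, 3, 3, 3, 3, 3, 3, 3, 3, 1].
n − c = 223 − 75 = 148; sign = (−1)^148 = +1.

+1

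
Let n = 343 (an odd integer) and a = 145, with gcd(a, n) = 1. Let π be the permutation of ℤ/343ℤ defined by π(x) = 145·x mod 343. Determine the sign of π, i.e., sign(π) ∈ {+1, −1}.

-1

Orbit of 283 under x↦145x: [283, 218, 54, 284, 20, 156, 325]… (length divides ord_343(145)).
Cycle lengths of π_145 on ℤ/343ℤ: [294, 42, 6, 1]; 4 cycles in total.
n − c = 343 − 4 = 339; sign = (−1)^339 = -1.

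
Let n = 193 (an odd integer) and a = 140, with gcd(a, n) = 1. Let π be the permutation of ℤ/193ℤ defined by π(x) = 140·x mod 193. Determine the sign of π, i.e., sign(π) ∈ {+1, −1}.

Orbit of 149 under x↦140x: [149, 16, 117, 168, 167, 27, 113]… (length divides ord_193(140)).
2 cycles of lengths [192, 1].
193 − 2 = 191 transpositions; sign(π) = (−1)^191 = -1.

-1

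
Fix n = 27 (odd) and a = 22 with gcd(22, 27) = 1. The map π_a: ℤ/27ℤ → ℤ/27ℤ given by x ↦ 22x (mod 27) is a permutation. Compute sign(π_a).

Trace 1: π^k(1) = [1, 22, 25, 10, 4, 7, 19] for k=0..6.
The orbit structure of x ↦ 22x mod 27: 7 orbits of sizes [9, 9, 3, 3, 1, 1, 1].
27 − 7 = 20 transpositions; sign(π) = (−1)^20 = +1.

+1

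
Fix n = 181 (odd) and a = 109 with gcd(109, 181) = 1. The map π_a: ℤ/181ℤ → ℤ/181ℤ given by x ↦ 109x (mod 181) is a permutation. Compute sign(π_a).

Trace 49: π^k(49) = [49, 92, 73, 174, 142, 93, 1] for k=0..6.
Decompose π into cycles: lengths [36, 36, 36, 36, 36, 1] (6 cycles, including the fixed point 0).
With 6 cycles on 181 points, sign = (−1)^{181−6} = -1.
(109|181)_J = -1 (Zolotarev's lemma cross-check).

-1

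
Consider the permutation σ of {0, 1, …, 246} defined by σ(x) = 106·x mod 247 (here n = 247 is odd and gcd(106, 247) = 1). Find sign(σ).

Orbit of 229 under x↦106x: [229, 68, 45, 77, 11, 178, 96]… (length divides ord_247(106)).
Cycle lengths of π_106 on ℤ/247ℤ: [12, 12, 12, 12, 12, 12, 12, 12, 12, 12, 12, 12, 12, 12, 12, 12, 12, 12, 12, 3, 3, 3, 3, 3, 3, 1]; 26 cycles in total.
Σ(ℓ_i−1) = 247−26 = 221; sign = (−1)^221 = -1.

-1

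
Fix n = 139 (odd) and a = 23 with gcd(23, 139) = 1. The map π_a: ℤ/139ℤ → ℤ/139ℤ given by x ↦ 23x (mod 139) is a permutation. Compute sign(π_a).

Orbit of 94 under x↦23x: [94, 77, 103, 6, 138, 116, 27]… (length divides ord_139(23)).
Decompose π into cycles: lengths [46, 46, 46, 1] (4 cycles, including the fixed point 0).
Σ(ℓ_i−1) = 139−4 = 135; sign = (−1)^135 = -1.
Check: (23/139) = -1 by Zolotarev.

-1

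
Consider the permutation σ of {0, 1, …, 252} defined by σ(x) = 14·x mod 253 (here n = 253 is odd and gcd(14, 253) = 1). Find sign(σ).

-1

Start at x=25: 25 → 97 → 93 → 37 → 12 → 168 → 75 → … (one orbit).
6 cycles of lengths [110, 110, 22, 5, 5, 1].
With 6 cycles on 253 points, sign = (−1)^{253−6} = -1.
The Jacobi symbol (14|253) = -1 (Zolotarev) agrees.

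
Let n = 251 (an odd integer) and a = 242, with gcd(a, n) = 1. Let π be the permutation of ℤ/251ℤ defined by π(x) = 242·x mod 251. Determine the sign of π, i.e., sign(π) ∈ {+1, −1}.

Orbit of 135 under x↦242x: [135, 40, 142, 228, 207, 145, 201]… (length divides ord_251(242)).
2 cycles of lengths [250, 1].
Σ(ℓ_i−1) = 251−2 = 249; sign = (−1)^249 = -1.
(242|251)_J = -1 (Zolotarev's lemma cross-check).

-1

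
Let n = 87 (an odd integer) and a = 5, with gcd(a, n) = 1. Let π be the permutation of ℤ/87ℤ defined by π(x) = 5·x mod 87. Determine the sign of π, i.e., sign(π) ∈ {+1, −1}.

Start at x=1: 1 → 5 → 25 → 38 → 16 → 80 → 52 → … (one orbit).
π_5 has 8 disjoint cycles with lengths [14, 14, 14, 14, 14, 14, 2, 1] on {0,…,86}.
sign(π) = (−1)^{n − #cycles} = (−1)^{87−8} = (−1)^79 = -1.
The Jacobi symbol (5|87) = -1 (Zolotarev) agrees.

-1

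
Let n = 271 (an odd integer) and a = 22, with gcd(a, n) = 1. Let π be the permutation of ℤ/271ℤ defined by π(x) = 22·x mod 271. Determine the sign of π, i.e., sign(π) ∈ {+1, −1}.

Orbit of 40 under x↦22x: [40, 67, 119, 179, 144, 187, 49]… (length divides ord_271(22)).
The orbit structure of x ↦ 22x mod 271: 3 orbits of sizes [135, 135, 1].
271 − 3 = 268 transpositions; sign(π) = (−1)^268 = +1.
Zolotarev: (22|271) = +1, matching the cycle-count sign.

+1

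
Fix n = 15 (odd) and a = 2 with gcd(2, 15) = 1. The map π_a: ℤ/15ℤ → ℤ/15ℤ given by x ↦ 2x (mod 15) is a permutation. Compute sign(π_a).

+1

Trace 8: π^k(8) = [8, 1, 2, 4] for k=0..3.
5 cycles of lengths [4, 4, 4, 2, 1].
n − c = 15 − 5 = 10; sign = (−1)^10 = +1.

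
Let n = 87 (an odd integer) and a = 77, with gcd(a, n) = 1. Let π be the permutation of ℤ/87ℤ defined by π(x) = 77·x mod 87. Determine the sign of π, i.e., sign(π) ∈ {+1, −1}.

Start at x=52: 52 → 2 → 67 → 26 → 1 → 77 → 13 → … (one orbit).
5 cycles of lengths [28, 28, 28, 2, 1].
5 cycles on 87: each ℓ→(−1)^(ℓ−1), product (−1)^82 = +1.

+1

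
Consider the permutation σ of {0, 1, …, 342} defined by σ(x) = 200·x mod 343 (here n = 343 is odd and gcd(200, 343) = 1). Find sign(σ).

Trace 302: π^k(302) = [302, 32, 226, 267, 235, 9, 85] for k=0..6.
Cycle lengths of π_200 on ℤ/343ℤ: [147, 147, 21, 21, 3, 3, 1]; 7 cycles in total.
Σ(ℓ_i−1) = 343−7 = 336; sign = (−1)^336 = +1.
Check: (200/343) = +1 by Zolotarev.

+1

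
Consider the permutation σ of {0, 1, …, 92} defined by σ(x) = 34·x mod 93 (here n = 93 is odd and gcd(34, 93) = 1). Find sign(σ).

-1

Trace 10: π^k(10) = [10, 61, 28, 22, 4, 43, 67] for k=0..6.
Cycle lengths of π_34 on ℤ/93ℤ: [30, 30, 30, 1, 1, 1]; 6 cycles in total.
Σ(ℓ_i−1) = 93−6 = 87; sign = (−1)^87 = -1.
Check: (34/93) = -1 by Zolotarev.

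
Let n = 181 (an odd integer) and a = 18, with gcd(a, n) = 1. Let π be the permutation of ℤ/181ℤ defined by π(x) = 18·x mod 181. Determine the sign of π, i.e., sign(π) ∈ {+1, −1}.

Orbit of 21 under x↦18x: [21, 16, 107, 116, 97, 117, 115]… (length divides ord_181(18)).
Decompose π into cycles: lengths [180, 1] (2 cycles, including the fixed point 0).
With 2 cycles on 181 points, sign = (−1)^{181−2} = -1.
The Jacobi symbol (18|181) = -1 (Zolotarev) agrees.

-1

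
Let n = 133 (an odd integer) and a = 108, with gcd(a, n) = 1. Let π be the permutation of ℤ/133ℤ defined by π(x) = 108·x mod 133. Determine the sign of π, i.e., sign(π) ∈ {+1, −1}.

Orbit of 16 under x↦108x: [16, 132, 25, 40, 64, 129, 100]… (length divides ord_133(108)).
9 cycles of lengths [18, 18, 18, 18, 18, 18, 18, 6, 1].
n − c = 133 − 9 = 124; sign = (−1)^124 = +1.
(108|133)_J = +1 (Zolotarev's lemma cross-check).

+1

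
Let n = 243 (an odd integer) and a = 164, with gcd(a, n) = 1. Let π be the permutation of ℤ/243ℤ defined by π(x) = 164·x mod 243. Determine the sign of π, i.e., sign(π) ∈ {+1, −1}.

Orbit of 65 under x↦164x: [65, 211, 98, 34, 230, 55, 29]… (length divides ord_243(164)).
Cycle lengths of π_164 on ℤ/243ℤ: [162, 54, 18, 6, 2, 1]; 6 cycles in total.
6 cycles on 243: each ℓ→(−1)^(ℓ−1), product (−1)^237 = -1.

-1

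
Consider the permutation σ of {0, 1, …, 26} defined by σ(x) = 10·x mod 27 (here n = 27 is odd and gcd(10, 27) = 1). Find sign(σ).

Start at x=19: 19 → 1 → 10 → 19 (one orbit).
15 cycles of lengths [3, 3, 3, 3, 3, 3, 1, 1, 1, 1, 1, 1, 1, 1, 1].
27 − 15 = 12 transpositions; sign(π) = (−1)^12 = +1.

+1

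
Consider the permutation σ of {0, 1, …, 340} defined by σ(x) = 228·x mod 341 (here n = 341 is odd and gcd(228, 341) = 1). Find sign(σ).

+1

Trace 113: π^k(113) = [113, 189, 126, 84, 56, 151, 328] for k=0..6.
π_228 has 13 disjoint cycles with lengths [30, 30, 30, 30, 30, 30, 30, 30, 30, 30, 30, 10, 1] on {0,…,340}.
With 13 cycles on 341 points, sign = (−1)^{341−13} = +1.
Via Zolotarev, sign(π_{228}) = (228|341) = +1.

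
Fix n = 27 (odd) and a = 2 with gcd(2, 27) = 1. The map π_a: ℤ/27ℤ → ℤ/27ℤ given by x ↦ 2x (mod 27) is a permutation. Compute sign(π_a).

-1

Start at x=13: 13 → 26 → 25 → 23 → 19 → 11 → 22 → … (one orbit).
Cycle lengths of π_2 on ℤ/27ℤ: [18, 6, 2, 1]; 4 cycles in total.
27 − 4 = 23 transpositions; sign(π) = (−1)^23 = -1.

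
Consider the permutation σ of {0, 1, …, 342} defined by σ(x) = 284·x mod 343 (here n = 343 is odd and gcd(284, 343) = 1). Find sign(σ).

Orbit of 267 under x↦284x: [267, 25, 240, 246, 235, 198, 323]… (length divides ord_343(284)).
Cycle type of π: 147×2 + 21×2 + 3×2 + 1; total 7 cycles.
n − c = 343 − 7 = 336; sign = (−1)^336 = +1.
Zolotarev: (284|343) = +1, matching the cycle-count sign.

+1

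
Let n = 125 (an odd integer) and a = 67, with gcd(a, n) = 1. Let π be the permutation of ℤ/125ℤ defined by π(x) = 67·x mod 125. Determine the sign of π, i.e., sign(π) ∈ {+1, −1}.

Start at x=104: 104 → 93 → 106 → 102 → 84 → 3 → 76 → … (one orbit).
4 cycles of lengths [100, 20, 4, 1].
sign(π) = (−1)^{n − #cycles} = (−1)^{125−4} = (−1)^121 = -1.
The Jacobi symbol (67|125) = -1 (Zolotarev) agrees.

-1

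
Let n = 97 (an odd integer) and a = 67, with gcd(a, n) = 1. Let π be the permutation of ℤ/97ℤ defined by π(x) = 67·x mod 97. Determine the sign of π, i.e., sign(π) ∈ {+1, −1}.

Trace 85: π^k(85) = [85, 69, 64, 20, 79, 55, 96] for k=0..6.
Decompose π into cycles: lengths [32, 32, 32, 1] (4 cycles, including the fixed point 0).
Σ(ℓ_i−1) = 97−4 = 93; sign = (−1)^93 = -1.
Check: (67/97) = -1 by Zolotarev.

-1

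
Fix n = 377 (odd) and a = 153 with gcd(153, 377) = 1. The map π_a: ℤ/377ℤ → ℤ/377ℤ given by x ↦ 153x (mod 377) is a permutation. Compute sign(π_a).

Trace 264: π^k(264) = [264, 53, 192, 347, 311, 81, 329] for k=0..6.
8 cycles of lengths [84, 84, 84, 84, 28, 6, 6, 1].
sign(π) = (−1)^{n − #cycles} = (−1)^{377−8} = (−1)^369 = -1.

-1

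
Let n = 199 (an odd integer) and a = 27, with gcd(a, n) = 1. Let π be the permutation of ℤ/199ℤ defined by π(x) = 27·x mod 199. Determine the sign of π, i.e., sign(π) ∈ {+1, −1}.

Start at x=1: 1 → 27 → 132 → 181 → 111 → 12 → 125 → … (one orbit).
The orbit structure of x ↦ 27x mod 199: 4 orbits of sizes [66, 66, 66, 1].
sign(π) = (−1)^{n − #cycles} = (−1)^{199−4} = (−1)^195 = -1.
Via Zolotarev, sign(π_{27}) = (27|199) = -1.

-1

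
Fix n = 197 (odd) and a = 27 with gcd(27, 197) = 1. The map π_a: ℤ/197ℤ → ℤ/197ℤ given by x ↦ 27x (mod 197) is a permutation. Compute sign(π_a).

Orbit of 104 under x↦27x: [104, 50, 168, 5, 135, 99, 112]… (length divides ord_197(27)).
The orbit structure of x ↦ 27x mod 197: 2 orbits of sizes [196, 1].
197 − 2 = 195 transpositions; sign(π) = (−1)^195 = -1.
Check: (27/197) = -1 by Zolotarev.

-1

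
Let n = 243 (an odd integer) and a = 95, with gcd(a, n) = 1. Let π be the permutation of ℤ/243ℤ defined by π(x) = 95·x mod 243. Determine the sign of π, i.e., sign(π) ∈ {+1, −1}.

Start at x=13: 13 → 20 → 199 → 194 → 205 → 35 → 166 → … (one orbit).
Cycle lengths of π_95 on ℤ/243ℤ: [162, 54, 18, 6, 2, 1]; 6 cycles in total.
Σ(ℓ_i−1) = 243−6 = 237; sign = (−1)^237 = -1.
The Jacobi symbol (95|243) = -1 (Zolotarev) agrees.

-1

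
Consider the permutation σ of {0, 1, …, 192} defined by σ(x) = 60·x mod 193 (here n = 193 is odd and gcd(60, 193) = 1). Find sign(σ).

-1

Trace 43: π^k(43) = [43, 71, 14, 68, 27, 76, 121] for k=0..6.
Cycle type of π: 64×3 + 1; total 4 cycles.
Σ(ℓ_i−1) = 193−4 = 189; sign = (−1)^189 = -1.
Via Zolotarev, sign(π_{60}) = (60|193) = -1.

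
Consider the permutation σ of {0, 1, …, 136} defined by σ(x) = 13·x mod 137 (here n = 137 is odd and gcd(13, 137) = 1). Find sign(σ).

-1

Trace 61: π^k(61) = [61, 108, 34, 31, 129, 33, 18] for k=0..6.
Decompose π into cycles: lengths [136, 1] (2 cycles, including the fixed point 0).
137 − 2 = 135 transpositions; sign(π) = (−1)^135 = -1.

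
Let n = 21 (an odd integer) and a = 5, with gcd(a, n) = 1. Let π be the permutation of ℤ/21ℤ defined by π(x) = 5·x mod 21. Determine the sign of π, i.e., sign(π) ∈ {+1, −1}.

+1

Start at x=17: 17 → 1 → 5 → 4 → 20 → 16 → 17 (one orbit).
π_5 has 5 disjoint cycles with lengths [6, 6, 6, 2, 1] on {0,…,20}.
5 cycles on 21: each ℓ→(−1)^(ℓ−1), product (−1)^16 = +1.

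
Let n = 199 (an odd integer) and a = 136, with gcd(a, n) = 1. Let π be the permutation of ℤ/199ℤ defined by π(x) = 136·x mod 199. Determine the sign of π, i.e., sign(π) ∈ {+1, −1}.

-1

Trace 18: π^k(18) = [18, 60, 1, 136, 188, 96, 121] for k=0..6.
π_136 has 10 disjoint cycles with lengths [22, 22, 22, 22, 22, 22, 22, 22, 22, 1] on {0,…,198}.
Σ(ℓ_i−1) = 199−10 = 189; sign = (−1)^189 = -1.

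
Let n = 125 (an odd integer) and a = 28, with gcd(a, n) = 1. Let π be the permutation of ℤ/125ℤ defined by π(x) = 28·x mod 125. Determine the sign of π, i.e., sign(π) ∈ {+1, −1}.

Trace 119: π^k(119) = [119, 82, 46, 38, 64, 42, 51] for k=0..6.
Cycle type of π: 100 + 20 + 4 + 1; total 4 cycles.
Σ(ℓ_i−1) = 125−4 = 121; sign = (−1)^121 = -1.
(28|125)_J = -1 (Zolotarev's lemma cross-check).

-1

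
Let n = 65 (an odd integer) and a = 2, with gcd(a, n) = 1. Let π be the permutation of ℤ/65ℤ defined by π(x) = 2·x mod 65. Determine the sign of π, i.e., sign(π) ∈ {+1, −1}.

+1

Start at x=4: 4 → 8 → 16 → 32 → 64 → 63 → 61 → … (one orbit).
Cycle type of π: 12×5 + 4 + 1; total 7 cycles.
With 7 cycles on 65 points, sign = (−1)^{65−7} = +1.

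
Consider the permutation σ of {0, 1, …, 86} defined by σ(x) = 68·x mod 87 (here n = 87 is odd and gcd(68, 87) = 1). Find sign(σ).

Start at x=28: 28 → 77 → 16 → 44 → 34 → 50 → 7 → … (one orbit).
The orbit structure of x ↦ 68x mod 87: 5 orbits of sizes [28, 28, 28, 2, 1].
n − c = 87 − 5 = 82; sign = (−1)^82 = +1.
Check: (68/87) = +1 by Zolotarev.

+1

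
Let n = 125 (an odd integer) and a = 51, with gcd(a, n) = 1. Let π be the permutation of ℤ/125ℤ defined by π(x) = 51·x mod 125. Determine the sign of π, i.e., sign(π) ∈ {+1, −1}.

Start at x=101: 101 → 26 → 76 → 1 → 51 → 101 (one orbit).
The orbit structure of x ↦ 51x mod 125: 45 orbits of sizes [5, 5, 5, 5, 5, 5, 5, 5, 5, 5, 5, 5, 5, 5, 5, 5, 5, 5, 5, 5, 1, 1, 1, 1, 1, 1, 1, 1, 1, 1, 1, 1, 1, 1, 1, 1, 1, 1, 1, 1, 1, 1, 1, 1, 1].
sign(π) = (−1)^{n − #cycles} = (−1)^{125−45} = (−1)^80 = +1.

+1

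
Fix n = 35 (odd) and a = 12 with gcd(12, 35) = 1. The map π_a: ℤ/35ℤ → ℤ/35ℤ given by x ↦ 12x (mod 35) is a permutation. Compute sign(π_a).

+1

Start at x=9: 9 → 3 → 1 → 12 → 4 → 13 → 16 → … (one orbit).
The orbit structure of x ↦ 12x mod 35: 5 orbits of sizes [12, 12, 6, 4, 1].
n − c = 35 − 5 = 30; sign = (−1)^30 = +1.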